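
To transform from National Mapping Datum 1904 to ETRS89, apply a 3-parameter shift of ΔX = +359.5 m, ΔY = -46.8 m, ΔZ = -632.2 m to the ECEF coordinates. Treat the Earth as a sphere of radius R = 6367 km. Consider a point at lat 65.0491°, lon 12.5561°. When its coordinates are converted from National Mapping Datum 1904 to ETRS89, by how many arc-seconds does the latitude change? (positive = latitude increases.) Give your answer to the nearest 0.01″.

Δφ = -18.65″

sin φ = 0.906670, cos φ = 0.421841, sin λ = 0.217395, cos λ = 0.976084.
North component: ΔN = −sin φ cos λ·ΔX − sin φ sin λ·ΔY + cos φ·ΔZ = −(0.906670)(0.976084)(359.5) − (0.906670)(0.217395)(-46.8) + (0.421841)(-632.2) = -575.62 m.
1° of latitude spans πR/180 = 111125 m, so Δφ = -575.62 / 111125 × 3600 = -18.648″.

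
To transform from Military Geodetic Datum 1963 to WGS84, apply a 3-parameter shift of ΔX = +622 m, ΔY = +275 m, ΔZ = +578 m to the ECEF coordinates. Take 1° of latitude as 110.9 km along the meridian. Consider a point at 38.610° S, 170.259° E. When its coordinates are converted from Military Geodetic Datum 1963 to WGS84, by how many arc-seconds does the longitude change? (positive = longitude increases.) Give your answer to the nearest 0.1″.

sin φ = -0.624016, cos φ = 0.781412, sin λ = 0.169195, cos λ = -0.985583.
East component: ΔE = −sin λ·ΔX + cos λ·ΔY = −(0.169195)(622) + (-0.985583)(275) = -376.27 m.
1° of latitude spans 110900 m; at latitude φ, 1° of longitude spans that × cos φ = 86658.5 m, so Δλ = -376.27 / 86658.5 × 3600 = -15.631″.

Δλ = -15.6″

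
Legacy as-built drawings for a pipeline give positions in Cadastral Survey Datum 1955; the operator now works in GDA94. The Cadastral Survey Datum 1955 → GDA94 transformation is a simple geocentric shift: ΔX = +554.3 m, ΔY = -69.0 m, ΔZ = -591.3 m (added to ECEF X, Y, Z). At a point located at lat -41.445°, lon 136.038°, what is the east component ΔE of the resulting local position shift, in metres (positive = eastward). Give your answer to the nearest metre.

ΔE = -335 m

At φ = -41.445°, λ = 136.038°: sin φ = -0.661901, cos φ = 0.749591, sin λ = 0.694181, cos λ = -0.719800.
ΔE = −sin λ·ΔX + cos λ·ΔY = −(0.694181)·(554.3) + (-0.719800)·(-69.0) = -335.12 m.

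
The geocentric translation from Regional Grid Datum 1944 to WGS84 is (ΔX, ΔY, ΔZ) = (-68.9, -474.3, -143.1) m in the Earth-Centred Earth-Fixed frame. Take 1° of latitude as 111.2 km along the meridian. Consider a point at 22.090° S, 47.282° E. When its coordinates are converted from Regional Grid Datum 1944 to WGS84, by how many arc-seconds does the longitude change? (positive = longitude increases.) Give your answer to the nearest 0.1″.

sin φ = -0.376063, cos φ = 0.926594, sin λ = 0.734702, cos λ = 0.678391.
East component: ΔE = −sin λ·ΔX + cos λ·ΔY = −(0.734702)(-68.9) + (0.678391)(-474.3) = -271.14 m.
1° of latitude spans 111200 m; at latitude φ, 1° of longitude spans that × cos φ = 103037.3 m, so Δλ = -271.14 / 103037.3 × 3600 = -9.473″.

Δλ = -9.5″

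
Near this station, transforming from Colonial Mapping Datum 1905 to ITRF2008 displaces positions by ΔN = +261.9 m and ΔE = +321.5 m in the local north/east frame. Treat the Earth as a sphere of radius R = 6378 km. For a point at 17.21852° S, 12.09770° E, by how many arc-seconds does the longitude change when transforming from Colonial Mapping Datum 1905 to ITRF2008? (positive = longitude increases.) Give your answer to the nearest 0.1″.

At latitude -17.21852°, cos φ = 0.955183.
One radian of longitude at latitude φ spans R cos φ, so Δλ = ΔE / (R cos φ) = 321.5 / (6378000 × 0.955183) = 5.2773e-05 rad = 10.885″.

Δλ = 10.9″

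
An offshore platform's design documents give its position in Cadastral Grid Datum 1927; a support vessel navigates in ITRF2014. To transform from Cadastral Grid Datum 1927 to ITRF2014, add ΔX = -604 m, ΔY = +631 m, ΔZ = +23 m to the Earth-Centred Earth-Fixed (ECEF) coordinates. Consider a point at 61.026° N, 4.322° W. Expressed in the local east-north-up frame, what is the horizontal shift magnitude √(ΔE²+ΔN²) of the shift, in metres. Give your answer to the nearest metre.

The local east axis at (φ, λ) is (−sin λ, cos λ, 0), so ΔE = −sin(-4.322°)·(-604) + cos(-4.322°)·631 = 583.69 m.
The local north axis is (−sin φ cos λ, −sin φ sin λ, cos φ), giving ΔN = 526.900 + 41.601 + 11.141 = 579.64 m.
Horizontal magnitude = √(ΔE² + ΔN²) = √(583.69² + 579.64²) = 822.60 m.

823 m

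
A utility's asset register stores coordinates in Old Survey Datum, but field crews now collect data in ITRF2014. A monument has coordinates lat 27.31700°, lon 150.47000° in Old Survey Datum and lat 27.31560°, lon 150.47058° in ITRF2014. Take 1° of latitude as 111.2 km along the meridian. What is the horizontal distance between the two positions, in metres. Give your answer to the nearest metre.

Δφ = 27.31560° − 27.31700° = -0.00140°; Δλ = 150.47058° − 150.47000° = +0.00058°.
ΔN = Δφ × 111200 = -155.7 m; ΔE = Δλ × 111200 × cos(27.31700°) = +0.00058 × 111200 × 0.888481 = 57.3 m.
Distance = √(ΔE² + ΔN²) = √(57.3² + (-155.7)²) = 165.9 m.

166 m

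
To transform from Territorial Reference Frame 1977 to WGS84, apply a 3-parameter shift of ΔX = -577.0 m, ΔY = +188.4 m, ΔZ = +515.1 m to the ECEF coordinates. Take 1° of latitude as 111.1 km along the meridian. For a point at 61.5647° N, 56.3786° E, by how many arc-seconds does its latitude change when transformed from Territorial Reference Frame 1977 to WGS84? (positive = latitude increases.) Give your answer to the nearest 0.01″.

Δφ = 12.58″

sin φ = 0.879355, cos φ = 0.476166, sin λ = 0.832714, cos λ = 0.553703.
North component: ΔN = −sin φ cos λ·ΔX − sin φ sin λ·ΔY + cos φ·ΔZ = −(0.879355)(0.553703)(-577.0) − (0.879355)(0.832714)(188.4) + (0.476166)(515.1) = 388.26 m.
1° of latitude spans 111100 m, so Δφ = 388.26 / 111100 × 3600 = 12.581″.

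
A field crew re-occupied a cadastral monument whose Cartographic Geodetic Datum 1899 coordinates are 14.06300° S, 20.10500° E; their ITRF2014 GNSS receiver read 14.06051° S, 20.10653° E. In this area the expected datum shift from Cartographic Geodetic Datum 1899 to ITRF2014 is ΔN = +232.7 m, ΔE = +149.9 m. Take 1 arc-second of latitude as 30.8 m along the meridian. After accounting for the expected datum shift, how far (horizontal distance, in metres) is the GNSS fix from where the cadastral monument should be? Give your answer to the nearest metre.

Observed coordinate differences: Δφ = +0.00249°, Δλ = +0.00153°.
Converting to metres (1° lat = 110880 m, cos φ = 0.970029): observed ΔN = 276.1 m, observed ΔE = 164.6 m.
Subtracting the expected shift leaves a residual of 276.1 − (232.7) = 43.4 m north and 164.6 − (149.9) = 14.7 m east.
Residual distance = √(43.4² + 14.7²) = 45.8 m.

46 m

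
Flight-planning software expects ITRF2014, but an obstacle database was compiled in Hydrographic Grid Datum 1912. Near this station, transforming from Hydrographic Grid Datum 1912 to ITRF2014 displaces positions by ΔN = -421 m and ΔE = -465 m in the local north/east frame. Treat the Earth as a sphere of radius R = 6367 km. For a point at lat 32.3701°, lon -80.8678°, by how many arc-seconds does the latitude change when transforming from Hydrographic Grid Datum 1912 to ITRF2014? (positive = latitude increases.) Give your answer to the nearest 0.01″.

Δφ = -13.64″

On a sphere of radius R, 1 rad of latitude = R, so Δφ = ΔN / R = -421.0 / 6367000 = -6.6122e-05 rad = -13.639″.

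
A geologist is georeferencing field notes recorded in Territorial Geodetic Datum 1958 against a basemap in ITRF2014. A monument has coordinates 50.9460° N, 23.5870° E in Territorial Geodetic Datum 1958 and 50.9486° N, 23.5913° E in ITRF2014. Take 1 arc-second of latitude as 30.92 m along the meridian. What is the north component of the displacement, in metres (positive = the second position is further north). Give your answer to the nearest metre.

ΔN = 289 m

Δφ = 50.9486° − 50.9460° = +0.0026°; Δλ = 23.5913° − 23.5870° = +0.0043°.
1° of latitude = 3600 × 30.92 = 111312 m.
ΔN = Δφ × 111312 = 289.4 m; ΔE = Δλ × 111312 × cos(50.9460°) = +0.0043 × 111312 × 0.630053 = 301.6 m.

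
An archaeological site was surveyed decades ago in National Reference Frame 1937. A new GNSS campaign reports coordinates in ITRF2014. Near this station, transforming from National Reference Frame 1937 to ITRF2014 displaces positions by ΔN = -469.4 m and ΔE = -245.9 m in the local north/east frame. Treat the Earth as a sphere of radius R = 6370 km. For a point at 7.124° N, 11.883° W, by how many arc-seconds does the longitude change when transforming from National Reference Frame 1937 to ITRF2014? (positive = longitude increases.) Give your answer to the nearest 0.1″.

At latitude 7.124°, cos φ = 0.992280.
One radian of longitude at latitude φ spans R cos φ, so Δλ = ΔE / (R cos φ) = -245.9 / (6370000 × 0.992280) = -3.8903e-05 rad = -8.024″.

Δλ = -8.0″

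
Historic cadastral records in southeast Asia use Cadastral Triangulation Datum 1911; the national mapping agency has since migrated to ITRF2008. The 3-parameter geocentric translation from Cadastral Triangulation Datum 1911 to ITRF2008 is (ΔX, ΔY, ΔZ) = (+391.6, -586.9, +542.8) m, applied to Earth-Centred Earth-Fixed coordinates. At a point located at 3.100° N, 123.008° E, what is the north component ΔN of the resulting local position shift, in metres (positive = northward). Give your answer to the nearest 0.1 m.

At φ = 3.100°, λ = 123.008°: sin φ = 0.054079, cos φ = 0.998537, sin λ = 0.838595, cos λ = -0.544756.
ΔN = −sin φ cos λ·ΔX − sin φ sin λ·ΔY + cos φ·ΔZ = −(0.054079)(-0.544756)(391.6) − (0.054079)(0.838595)(-586.9) + (0.998537)(542.8) = 580.16 m.

ΔN = 580.2 m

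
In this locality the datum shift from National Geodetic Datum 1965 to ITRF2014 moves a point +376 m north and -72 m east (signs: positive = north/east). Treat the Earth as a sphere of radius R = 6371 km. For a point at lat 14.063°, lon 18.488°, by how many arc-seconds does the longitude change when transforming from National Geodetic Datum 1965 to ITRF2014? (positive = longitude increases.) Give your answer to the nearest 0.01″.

Δλ = -2.40″

At latitude 14.063°, cos φ = 0.970029.
One radian of longitude at latitude φ spans R cos φ, so Δλ = ΔE / (R cos φ) = -72.0 / (6371000 × 0.970029) = -1.1650e-05 rad = -2.403″.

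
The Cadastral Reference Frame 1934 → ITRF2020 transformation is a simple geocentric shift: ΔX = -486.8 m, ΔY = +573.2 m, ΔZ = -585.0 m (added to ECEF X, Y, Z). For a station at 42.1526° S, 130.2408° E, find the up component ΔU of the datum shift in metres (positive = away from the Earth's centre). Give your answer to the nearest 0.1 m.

The local up (radial) axis is (cos φ cos λ, cos φ sin λ, sin φ), giving ΔU = 233.138 + 324.378 + 392.598 = 950.11 m.

ΔU = 950.1 m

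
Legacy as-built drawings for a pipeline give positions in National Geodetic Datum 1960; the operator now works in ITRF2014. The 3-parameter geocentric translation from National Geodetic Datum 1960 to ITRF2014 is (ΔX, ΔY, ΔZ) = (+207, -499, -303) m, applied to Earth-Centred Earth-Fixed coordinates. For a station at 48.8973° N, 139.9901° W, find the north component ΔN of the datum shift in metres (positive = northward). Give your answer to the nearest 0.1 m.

At φ = 48.8973°, λ = -139.9901°: sin φ = 0.753532, cos φ = 0.657411, sin λ = -0.642920, cos λ = -0.765933.
ΔN = −sin φ cos λ·ΔX − sin φ sin λ·ΔY + cos φ·ΔZ = −(0.753532)(-0.765933)(207) − (0.753532)(-0.642920)(-499) + (0.657411)(-303) = -321.47 m.

ΔN = -321.5 m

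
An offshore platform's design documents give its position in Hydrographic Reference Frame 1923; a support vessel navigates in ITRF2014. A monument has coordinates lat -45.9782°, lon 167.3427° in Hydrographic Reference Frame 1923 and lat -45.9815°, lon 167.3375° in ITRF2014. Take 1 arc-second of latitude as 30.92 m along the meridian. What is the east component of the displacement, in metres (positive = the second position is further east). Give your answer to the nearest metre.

Δφ = -45.9815° − -45.9782° = -0.0033°; Δλ = 167.3375° − 167.3427° = -0.0052°.
1° of latitude = 3600 × 30.92 = 111312 m.
ΔN = Δφ × 111312 = -367.3 m; ΔE = Δλ × 111312 × cos(-45.9782°) = -0.0052 × 111312 × 0.694932 = -402.2 m.

ΔE = -402 m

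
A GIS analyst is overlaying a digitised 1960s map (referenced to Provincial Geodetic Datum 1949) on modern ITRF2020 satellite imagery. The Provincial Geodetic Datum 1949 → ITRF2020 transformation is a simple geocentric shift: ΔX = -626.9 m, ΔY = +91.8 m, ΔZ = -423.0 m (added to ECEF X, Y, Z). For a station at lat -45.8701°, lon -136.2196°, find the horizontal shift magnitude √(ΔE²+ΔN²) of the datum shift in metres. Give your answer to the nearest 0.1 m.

500.3 m

At φ = -45.8701°, λ = -136.2196°: sin φ = -0.717763, cos φ = 0.696287, sin λ = -0.691896, cos λ = -0.721997.
ΔE = −sin λ·ΔX + cos λ·ΔY = −(-0.691896)·(-626.9) + (-0.721997)·(91.8) = -500.03 m.
ΔN = −sin φ cos λ·ΔX − sin φ sin λ·ΔY + cos φ·ΔZ = −(-0.717763)(-0.721997)(-626.9) − (-0.717763)(-0.691896)(91.8) + (0.696287)(-423.0) = -15.25 m.
Horizontal magnitude = √(ΔE² + ΔN²) = √((-500.03)² + (-15.25)²) = 500.26 m.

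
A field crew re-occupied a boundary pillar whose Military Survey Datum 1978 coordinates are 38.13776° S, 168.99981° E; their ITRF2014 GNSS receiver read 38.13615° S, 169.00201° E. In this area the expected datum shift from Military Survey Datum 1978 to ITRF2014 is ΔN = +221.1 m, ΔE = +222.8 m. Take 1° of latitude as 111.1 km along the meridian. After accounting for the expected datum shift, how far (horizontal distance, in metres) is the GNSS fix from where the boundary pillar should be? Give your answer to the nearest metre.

52 m

Observed coordinate differences: Δφ = +0.00161°, Δλ = +0.00220°.
Converting to metres (1° lat = 111100 m, cos φ = 0.786528): observed ΔN = 178.9 m, observed ΔE = 192.2 m.
Subtracting the expected shift leaves a residual of 178.9 − (221.1) = -42.2 m north and 192.2 − (222.8) = -30.6 m east.
Residual distance = √((-42.2)² + (-30.6)²) = 52.1 m.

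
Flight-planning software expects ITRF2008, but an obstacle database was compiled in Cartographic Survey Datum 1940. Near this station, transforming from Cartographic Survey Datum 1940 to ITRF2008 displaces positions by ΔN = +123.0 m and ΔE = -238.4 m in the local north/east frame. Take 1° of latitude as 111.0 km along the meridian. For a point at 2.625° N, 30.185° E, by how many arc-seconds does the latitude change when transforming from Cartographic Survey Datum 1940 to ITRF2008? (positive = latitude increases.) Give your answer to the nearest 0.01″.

Δφ = 3.99″

1° of latitude = 111.0 km, so Δφ = 123.0 / 111000 = 0.0011081° = 3.989″.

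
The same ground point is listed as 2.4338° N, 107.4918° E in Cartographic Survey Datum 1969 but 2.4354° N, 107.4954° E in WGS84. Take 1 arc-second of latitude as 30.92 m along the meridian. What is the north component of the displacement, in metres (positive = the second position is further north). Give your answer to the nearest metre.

ΔN = 178 m

Δφ = 2.4354° − 2.4338° = +0.0016°; Δλ = 107.4954° − 107.4918° = +0.0036°.
1° of latitude = 3600 × 30.92 = 111312 m.
ΔN = Δφ × 111312 = 178.1 m; ΔE = Δλ × 111312 × cos(2.4338°) = +0.0036 × 111312 × 0.999098 = 400.4 m.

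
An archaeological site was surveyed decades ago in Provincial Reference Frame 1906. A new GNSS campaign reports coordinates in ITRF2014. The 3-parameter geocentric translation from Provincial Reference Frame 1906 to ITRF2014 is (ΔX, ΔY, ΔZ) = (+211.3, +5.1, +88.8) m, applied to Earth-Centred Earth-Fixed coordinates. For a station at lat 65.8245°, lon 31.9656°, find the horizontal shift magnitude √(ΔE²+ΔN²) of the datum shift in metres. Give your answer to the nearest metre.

168 m

At φ = 65.8245°, λ = 31.9656°: sin φ = 0.912295, cos φ = 0.409533, sin λ = 0.529410, cos λ = 0.848366.
ΔE = −sin λ·ΔX + cos λ·ΔY = −(0.529410)·(211.3) + (0.848366)·(5.1) = -107.54 m.
ΔN = −sin φ cos λ·ΔX − sin φ sin λ·ΔY + cos φ·ΔZ = −(0.912295)(0.848366)(211.3) − (0.912295)(0.529410)(5.1) + (0.409533)(88.8) = -129.63 m.
Horizontal magnitude = √(ΔE² + ΔN²) = √((-107.54)² + (-129.63)²) = 168.43 m.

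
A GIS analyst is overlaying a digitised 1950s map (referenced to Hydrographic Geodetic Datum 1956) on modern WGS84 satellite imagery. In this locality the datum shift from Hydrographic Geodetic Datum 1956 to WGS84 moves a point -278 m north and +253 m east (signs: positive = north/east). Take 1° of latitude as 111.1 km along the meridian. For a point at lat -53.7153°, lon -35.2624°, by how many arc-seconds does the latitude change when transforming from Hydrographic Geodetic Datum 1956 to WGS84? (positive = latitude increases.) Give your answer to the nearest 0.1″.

1° of latitude = 111.1 km, so Δφ = -278.0 / 111100 = -0.0025023° = -9.008″.

Δφ = -9.0″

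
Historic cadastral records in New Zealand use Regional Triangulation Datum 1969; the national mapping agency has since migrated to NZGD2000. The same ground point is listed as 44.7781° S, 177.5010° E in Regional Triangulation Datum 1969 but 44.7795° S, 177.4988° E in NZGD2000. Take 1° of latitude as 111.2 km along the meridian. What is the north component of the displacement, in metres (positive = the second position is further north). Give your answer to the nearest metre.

Δφ = -44.7795° − -44.7781° = -0.0014°; Δλ = 177.4988° − 177.5010° = -0.0022°.
ΔN = Δφ × 111200 = -155.7 m; ΔE = Δλ × 111200 × cos(-44.7781°) = -0.0022 × 111200 × 0.709840 = -173.7 m.

ΔN = -156 m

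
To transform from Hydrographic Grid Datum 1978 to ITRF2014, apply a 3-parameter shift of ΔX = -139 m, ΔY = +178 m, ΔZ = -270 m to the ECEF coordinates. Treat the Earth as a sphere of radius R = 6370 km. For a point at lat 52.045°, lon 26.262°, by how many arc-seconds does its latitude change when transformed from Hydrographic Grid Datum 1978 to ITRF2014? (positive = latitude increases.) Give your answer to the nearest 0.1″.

Δφ = -4.2″

sin φ = 0.788494, cos φ = 0.615042, sin λ = 0.442477, cos λ = 0.896780.
North component: ΔN = −sin φ cos λ·ΔX − sin φ sin λ·ΔY + cos φ·ΔZ = −(0.788494)(0.896780)(-139) − (0.788494)(0.442477)(178) + (0.615042)(-270) = -129.88 m.
1° of latitude spans πR/180 = 111177 m, so Δφ = -129.88 / 111177 × 3600 = -4.205″.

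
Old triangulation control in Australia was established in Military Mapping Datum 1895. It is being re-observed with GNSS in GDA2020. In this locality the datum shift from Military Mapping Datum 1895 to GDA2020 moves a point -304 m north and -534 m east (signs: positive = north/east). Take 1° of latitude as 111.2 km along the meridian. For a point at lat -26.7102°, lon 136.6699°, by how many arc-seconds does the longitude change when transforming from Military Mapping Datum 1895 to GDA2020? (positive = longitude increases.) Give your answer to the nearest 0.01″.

Δλ = -19.35″

At latitude -26.7102°, cos φ = 0.893291.
1° of longitude at this latitude = 111.2 × cos φ = 99.33 km, so Δλ = -534.0 / 99334.0 = -0.0053758° = -19.353″.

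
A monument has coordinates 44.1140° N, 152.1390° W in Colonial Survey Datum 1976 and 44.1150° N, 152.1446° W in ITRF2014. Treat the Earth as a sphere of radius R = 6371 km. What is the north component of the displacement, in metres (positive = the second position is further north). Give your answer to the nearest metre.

Δφ = 44.1150° − 44.1140° = +0.0010°; Δλ = -152.1446° − -152.1390° = -0.0056°.
1° along a meridian = πR/180 = 111195 m.
ΔN = Δφ × 111195 = 111.2 m; ΔE = Δλ × 111195 × cos(44.1140°) = -0.0056 × 111195 × 0.717956 = -447.1 m.

ΔN = 111 m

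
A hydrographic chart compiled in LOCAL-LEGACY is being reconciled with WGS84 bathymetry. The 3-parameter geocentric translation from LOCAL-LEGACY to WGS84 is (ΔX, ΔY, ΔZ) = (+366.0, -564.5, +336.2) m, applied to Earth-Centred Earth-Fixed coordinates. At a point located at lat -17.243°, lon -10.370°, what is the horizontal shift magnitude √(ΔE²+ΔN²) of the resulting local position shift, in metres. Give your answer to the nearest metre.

The local east axis at (φ, λ) is (−sin λ, cos λ, 0), so ΔE = −sin(-10.370°)·366.0 + cos(-10.370°)·(-564.5) = -489.40 m.
The local north axis is (−sin φ cos λ, −sin φ sin λ, cos φ), giving ΔN = 106.719 + 30.120 + 321.090 = 457.93 m.
Horizontal magnitude = √(ΔE² + ΔN²) = √((-489.40)² + 457.93²) = 670.23 m.

670 m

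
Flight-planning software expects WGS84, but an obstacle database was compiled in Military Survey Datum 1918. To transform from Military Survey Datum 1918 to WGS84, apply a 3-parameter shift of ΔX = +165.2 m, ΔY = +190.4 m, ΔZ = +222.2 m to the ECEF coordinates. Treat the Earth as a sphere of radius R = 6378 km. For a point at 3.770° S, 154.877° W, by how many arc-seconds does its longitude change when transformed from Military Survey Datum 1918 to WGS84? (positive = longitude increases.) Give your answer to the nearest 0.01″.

Δλ = -3.31″

sin φ = -0.065751, cos φ = 0.997836, sin λ = -0.424563, cos λ = -0.905398.
East component: ΔE = −sin λ·ΔX + cos λ·ΔY = −(-0.424563)(165.2) + (-0.905398)(190.4) = -102.25 m.
1° of latitude spans πR/180 = 111317 m; at latitude φ, 1° of longitude spans that × cos φ = 111076.2 m, so Δλ = -102.25 / 111076.2 × 3600 = -3.314″.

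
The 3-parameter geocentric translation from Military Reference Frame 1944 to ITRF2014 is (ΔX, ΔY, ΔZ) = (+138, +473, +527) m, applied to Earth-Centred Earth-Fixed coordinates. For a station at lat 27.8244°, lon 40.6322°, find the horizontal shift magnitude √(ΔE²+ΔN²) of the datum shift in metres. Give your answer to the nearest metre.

384 m

At φ = 27.8244°, λ = 40.6322°: sin φ = 0.466763, cos φ = 0.884382, sin λ = 0.651201, cos λ = 0.758905.
ΔE = −sin λ·ΔX + cos λ·ΔY = −(0.651201)·(138) + (0.758905)·(473) = 269.10 m.
ΔN = −sin φ cos λ·ΔX − sin φ sin λ·ΔY + cos φ·ΔZ = −(0.466763)(0.758905)(138) − (0.466763)(0.651201)(473) + (0.884382)(527) = 273.41 m.
Horizontal magnitude = √(ΔE² + ΔN²) = √(269.10² + 273.41²) = 383.63 m.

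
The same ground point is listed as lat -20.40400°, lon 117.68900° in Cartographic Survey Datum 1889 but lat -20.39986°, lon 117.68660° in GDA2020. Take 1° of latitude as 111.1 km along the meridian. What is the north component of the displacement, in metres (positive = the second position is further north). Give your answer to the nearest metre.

Δφ = -20.39986° − -20.40400° = +0.00414°; Δλ = 117.68660° − 117.68900° = -0.00240°.
ΔN = Δφ × 111100 = 460.0 m; ΔE = Δλ × 111100 × cos(-20.40400°) = -0.00240 × 111100 × 0.937258 = -249.9 m.

ΔN = 460 m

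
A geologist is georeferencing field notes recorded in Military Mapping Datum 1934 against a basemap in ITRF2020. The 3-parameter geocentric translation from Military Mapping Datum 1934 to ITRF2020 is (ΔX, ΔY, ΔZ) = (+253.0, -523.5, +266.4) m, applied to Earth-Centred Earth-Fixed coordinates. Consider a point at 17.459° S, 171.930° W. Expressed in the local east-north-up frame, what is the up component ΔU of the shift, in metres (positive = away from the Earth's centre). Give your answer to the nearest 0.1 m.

At φ = -17.459°, λ = -171.930°: sin φ = -0.300023, cos φ = 0.953932, sin λ = -0.140383, cos λ = -0.990097.
ΔU = cos φ cos λ·ΔX + cos φ sin λ·ΔY + sin φ·ΔZ = (0.953932)(-0.990097)(253.0) + (0.953932)(-0.140383)(-523.5) + (-0.300023)(266.4) = -248.78 m.

ΔU = -248.8 m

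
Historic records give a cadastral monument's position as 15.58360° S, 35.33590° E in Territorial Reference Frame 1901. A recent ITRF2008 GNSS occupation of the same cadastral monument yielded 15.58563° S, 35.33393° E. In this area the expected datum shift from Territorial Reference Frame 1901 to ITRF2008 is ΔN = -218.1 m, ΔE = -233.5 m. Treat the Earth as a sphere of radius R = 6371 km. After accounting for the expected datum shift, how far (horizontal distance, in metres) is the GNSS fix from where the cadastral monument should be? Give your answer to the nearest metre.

24 m

Observed coordinate differences: Δφ = -0.00203°, Δλ = -0.00197°.
Converting to metres (1° lat = 111195 m, cos φ = 0.963240): observed ΔN = -225.7 m, observed ΔE = -211.0 m.
Subtracting the expected shift leaves a residual of -225.7 − (-218.1) = -7.6 m north and -211.0 − (-233.5) = 22.5 m east.
Residual distance = √((-7.6)² + 22.5²) = 23.8 m.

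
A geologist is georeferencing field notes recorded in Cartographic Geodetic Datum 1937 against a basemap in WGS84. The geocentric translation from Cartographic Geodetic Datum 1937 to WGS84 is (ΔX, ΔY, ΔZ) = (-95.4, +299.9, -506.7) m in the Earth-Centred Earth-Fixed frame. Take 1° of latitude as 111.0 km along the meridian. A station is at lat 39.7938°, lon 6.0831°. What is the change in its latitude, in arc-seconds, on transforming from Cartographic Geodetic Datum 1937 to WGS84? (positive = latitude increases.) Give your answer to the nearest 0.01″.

sin φ = 0.640027, cos φ = 0.768353, sin λ = 0.105971, cos λ = 0.994369.
North component: ΔN = −sin φ cos λ·ΔX − sin φ sin λ·ΔY + cos φ·ΔZ = −(0.640027)(0.994369)(-95.4) − (0.640027)(0.105971)(299.9) + (0.768353)(-506.7) = -348.95 m.
1° of latitude spans 111000 m, so Δφ = -348.95 / 111000 × 3600 = -11.317″.

Δφ = -11.32″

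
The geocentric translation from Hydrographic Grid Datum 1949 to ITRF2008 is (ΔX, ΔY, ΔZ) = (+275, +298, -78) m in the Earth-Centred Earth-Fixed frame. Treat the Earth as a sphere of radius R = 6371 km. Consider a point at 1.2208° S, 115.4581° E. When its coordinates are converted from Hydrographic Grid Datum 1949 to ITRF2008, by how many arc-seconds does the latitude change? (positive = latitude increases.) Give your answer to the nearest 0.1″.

Δφ = -2.4″

sin φ = -0.021305, cos φ = 0.999773, sin λ = 0.902900, cos λ = -0.429851.
North component: ΔN = −sin φ cos λ·ΔX − sin φ sin λ·ΔY + cos φ·ΔZ = −(-0.021305)(-0.429851)(275) − (-0.021305)(0.902900)(298) + (0.999773)(-78) = -74.77 m.
1° of latitude spans πR/180 = 111195 m, so Δφ = -74.77 / 111195 × 3600 = -2.421″.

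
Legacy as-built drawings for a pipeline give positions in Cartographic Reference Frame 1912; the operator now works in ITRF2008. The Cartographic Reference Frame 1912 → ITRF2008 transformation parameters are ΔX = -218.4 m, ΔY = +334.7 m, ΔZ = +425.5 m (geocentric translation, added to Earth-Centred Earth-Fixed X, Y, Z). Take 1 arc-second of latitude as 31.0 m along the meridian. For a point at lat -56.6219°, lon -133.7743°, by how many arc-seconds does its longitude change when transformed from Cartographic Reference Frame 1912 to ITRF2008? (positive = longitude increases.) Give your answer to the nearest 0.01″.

Δλ = -22.82″

sin φ = -0.835058, cos φ = 0.550162, sin λ = -0.722071, cos λ = -0.691819.
East component: ΔE = −sin λ·ΔX + cos λ·ΔY = −(-0.722071)(-218.4) + (-0.691819)(334.7) = -389.25 m.
1° of latitude spans 3600 × 31.00 = 111600 m; at latitude φ, 1° of longitude spans that × cos φ = 61398.0 m, so Δλ = -389.25 / 61398.0 × 3600 = -22.823″.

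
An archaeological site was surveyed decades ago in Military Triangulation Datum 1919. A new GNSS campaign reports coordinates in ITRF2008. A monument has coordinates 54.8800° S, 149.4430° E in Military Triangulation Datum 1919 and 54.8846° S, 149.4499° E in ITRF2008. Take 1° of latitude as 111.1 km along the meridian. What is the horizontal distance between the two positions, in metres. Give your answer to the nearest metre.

Δφ = -54.8846° − -54.8800° = -0.0046°; Δλ = 149.4499° − 149.4430° = +0.0069°.
ΔN = Δφ × 111100 = -511.1 m; ΔE = Δλ × 111100 × cos(-54.8800°) = +0.0069 × 111100 × 0.575291 = 441.0 m.
Distance = √(ΔE² + ΔN²) = √(441.0² + (-511.1)²) = 675.0 m.

675 m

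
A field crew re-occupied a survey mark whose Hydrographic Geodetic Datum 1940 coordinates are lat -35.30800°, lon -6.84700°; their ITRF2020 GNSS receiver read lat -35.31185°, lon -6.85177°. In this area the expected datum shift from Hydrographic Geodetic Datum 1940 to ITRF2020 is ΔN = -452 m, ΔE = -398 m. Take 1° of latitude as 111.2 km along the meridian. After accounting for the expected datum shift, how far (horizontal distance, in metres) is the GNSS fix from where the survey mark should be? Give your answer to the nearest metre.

Observed coordinate differences: Δφ = -0.00385°, Δλ = -0.00477°.
Converting to metres (1° lat = 111200 m, cos φ = 0.816057): observed ΔN = -428.1 m, observed ΔE = -432.9 m.
Subtracting the expected shift leaves a residual of -428.1 − (-452) = 23.9 m north and -432.9 − (-398) = -34.9 m east.
Residual distance = √(23.9² + (-34.9)²) = 42.3 m.

42 m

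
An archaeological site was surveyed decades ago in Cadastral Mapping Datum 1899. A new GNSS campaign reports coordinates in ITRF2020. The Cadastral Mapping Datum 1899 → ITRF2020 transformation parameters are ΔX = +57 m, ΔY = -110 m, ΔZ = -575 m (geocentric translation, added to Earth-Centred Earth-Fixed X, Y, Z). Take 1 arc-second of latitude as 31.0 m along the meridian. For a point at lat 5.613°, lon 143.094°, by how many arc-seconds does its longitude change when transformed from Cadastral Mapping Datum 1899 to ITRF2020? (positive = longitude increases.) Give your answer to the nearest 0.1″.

sin φ = 0.097809, cos φ = 0.995205, sin λ = 0.600504, cos λ = -0.799622.
East component: ΔE = −sin λ·ΔX + cos λ·ΔY = −(0.600504)(57) + (-0.799622)(-110) = 53.73 m.
1° of latitude spans 3600 × 31.00 = 111600 m; at latitude φ, 1° of longitude spans that × cos φ = 111064.9 m, so Δλ = 53.73 / 111064.9 × 3600 = 1.742″.

Δλ = 1.7″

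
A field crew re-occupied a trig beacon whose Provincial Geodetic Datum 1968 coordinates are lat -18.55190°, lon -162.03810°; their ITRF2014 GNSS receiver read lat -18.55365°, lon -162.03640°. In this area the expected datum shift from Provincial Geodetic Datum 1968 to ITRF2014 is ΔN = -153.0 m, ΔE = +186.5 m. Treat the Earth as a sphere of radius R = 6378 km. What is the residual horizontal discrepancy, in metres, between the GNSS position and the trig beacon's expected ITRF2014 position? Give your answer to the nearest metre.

42 m

Observed coordinate differences: Δφ = -0.00175°, Δλ = +0.00170°.
Converting to metres (1° lat = 111317 m, cos φ = 0.948036): observed ΔN = -194.8 m, observed ΔE = 179.4 m.
Subtracting the expected shift leaves a residual of -194.8 − (-153.0) = -41.8 m north and 179.4 − (186.5) = -7.1 m east.
Residual distance = √((-41.8)² + (-7.1)²) = 42.4 m.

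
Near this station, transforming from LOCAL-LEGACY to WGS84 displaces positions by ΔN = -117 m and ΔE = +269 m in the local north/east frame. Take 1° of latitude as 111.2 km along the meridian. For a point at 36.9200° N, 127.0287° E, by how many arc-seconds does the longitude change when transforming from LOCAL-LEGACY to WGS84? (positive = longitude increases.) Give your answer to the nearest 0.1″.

At latitude 36.9200°, cos φ = 0.799475.
1° of longitude at this latitude = 111.2 × cos φ = 88.90 km, so Δλ = 269.0 / 88901.6 = 0.0030258° = 10.893″.

Δλ = 10.9″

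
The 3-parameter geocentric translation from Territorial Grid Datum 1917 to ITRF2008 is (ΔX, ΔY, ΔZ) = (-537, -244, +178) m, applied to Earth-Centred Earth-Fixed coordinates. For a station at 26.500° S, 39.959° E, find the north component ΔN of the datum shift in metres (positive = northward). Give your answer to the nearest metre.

At φ = -26.500°, λ = 39.959°: sin φ = -0.446198, cos φ = 0.894934, sin λ = 0.642239, cos λ = 0.766504.
ΔN = −sin φ cos λ·ΔX − sin φ sin λ·ΔY + cos φ·ΔZ = −(-0.446198)(0.766504)(-537) − (-0.446198)(0.642239)(-244) + (0.894934)(178) = -94.28 m.

ΔN = -94 m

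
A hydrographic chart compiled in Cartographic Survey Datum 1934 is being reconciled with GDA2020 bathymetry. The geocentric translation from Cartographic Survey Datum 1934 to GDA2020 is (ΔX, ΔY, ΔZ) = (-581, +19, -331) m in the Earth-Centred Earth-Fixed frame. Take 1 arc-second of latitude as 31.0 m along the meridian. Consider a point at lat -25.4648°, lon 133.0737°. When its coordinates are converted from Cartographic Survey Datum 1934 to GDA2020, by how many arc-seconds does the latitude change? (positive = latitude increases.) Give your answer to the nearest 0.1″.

sin φ = -0.429957, cos φ = 0.902850, sin λ = 0.730476, cos λ = -0.682939.
North component: ΔN = −sin φ cos λ·ΔX − sin φ sin λ·ΔY + cos φ·ΔZ = −(-0.429957)(-0.682939)(-581) − (-0.429957)(0.730476)(19) + (0.902850)(-331) = -122.27 m.
1° of latitude spans 3600 × 31.00 = 111600 m, so Δφ = -122.27 / 111600 × 3600 = -3.944″.

Δφ = -3.9″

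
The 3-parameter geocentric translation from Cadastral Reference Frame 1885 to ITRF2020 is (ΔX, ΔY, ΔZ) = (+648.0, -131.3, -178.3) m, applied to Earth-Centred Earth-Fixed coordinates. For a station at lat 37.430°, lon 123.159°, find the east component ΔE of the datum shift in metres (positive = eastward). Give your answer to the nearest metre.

ΔE = -471 m

The local east axis at (φ, λ) is (−sin λ, cos λ, 0), so ΔE = −sin(123.159°)·648.0 + cos(123.159°)·(-131.3) = -470.66 m.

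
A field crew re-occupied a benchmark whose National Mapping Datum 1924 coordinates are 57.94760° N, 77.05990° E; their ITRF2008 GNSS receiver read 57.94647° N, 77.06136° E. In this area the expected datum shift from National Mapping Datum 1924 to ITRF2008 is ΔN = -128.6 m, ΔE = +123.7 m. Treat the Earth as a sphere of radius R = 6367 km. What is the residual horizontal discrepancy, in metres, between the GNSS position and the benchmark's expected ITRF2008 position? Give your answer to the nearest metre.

38 m

Observed coordinate differences: Δφ = -0.00113°, Δλ = +0.00146°.
Converting to metres (1° lat = 111125 m, cos φ = 0.530695): observed ΔN = -125.6 m, observed ΔE = 86.1 m.
Subtracting the expected shift leaves a residual of -125.6 − (-128.6) = 3.0 m north and 86.1 − (123.7) = -37.6 m east.
Residual distance = √(3.0² + (-37.6)²) = 37.7 m.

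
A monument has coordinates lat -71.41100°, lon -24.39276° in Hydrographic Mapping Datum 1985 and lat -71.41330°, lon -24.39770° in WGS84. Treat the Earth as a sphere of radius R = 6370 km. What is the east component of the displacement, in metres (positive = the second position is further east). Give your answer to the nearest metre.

Δφ = -71.41330° − -71.41100° = -0.00230°; Δλ = -24.39770° − -24.39276° = -0.00494°.
1° along a meridian = πR/180 = 111177 m.
ΔN = Δφ × 111177 = -255.7 m; ΔE = Δλ × 111177 × cos(-71.41100°) = -0.00494 × 111177 × 0.318777 = -175.1 m.

ΔE = -175 m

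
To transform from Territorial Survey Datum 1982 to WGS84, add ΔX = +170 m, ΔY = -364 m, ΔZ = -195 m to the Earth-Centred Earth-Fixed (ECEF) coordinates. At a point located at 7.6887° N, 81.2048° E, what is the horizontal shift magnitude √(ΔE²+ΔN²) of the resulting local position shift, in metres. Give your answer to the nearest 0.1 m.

268.5 m

The local east axis at (φ, λ) is (−sin λ, cos λ, 0), so ΔE = −sin(81.2048°)·170 + cos(81.2048°)·(-364) = -223.66 m.
The local north axis is (−sin φ cos λ, −sin φ sin λ, cos φ), giving ΔN = -3.478 + 48.127 − 193.247 = -148.60 m.
Horizontal magnitude = √(ΔE² + ΔN²) = √((-223.66)² + (-148.60)²) = 268.52 m.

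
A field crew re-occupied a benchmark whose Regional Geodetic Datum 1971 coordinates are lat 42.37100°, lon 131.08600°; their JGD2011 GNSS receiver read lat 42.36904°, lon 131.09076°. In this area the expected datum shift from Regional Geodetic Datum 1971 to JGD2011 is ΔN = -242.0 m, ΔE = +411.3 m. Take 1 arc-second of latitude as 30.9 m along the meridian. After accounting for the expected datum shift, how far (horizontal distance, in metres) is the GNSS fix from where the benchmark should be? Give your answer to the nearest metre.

Observed coordinate differences: Δφ = -0.00196°, Δλ = +0.00476°.
Converting to metres (1° lat = 111240 m, cos φ = 0.738797): observed ΔN = -218.0 m, observed ΔE = 391.2 m.
Subtracting the expected shift leaves a residual of -218.0 − (-242.0) = 24.0 m north and 391.2 − (411.3) = -20.1 m east.
Residual distance = √(24.0² + (-20.1)²) = 31.3 m.

31 m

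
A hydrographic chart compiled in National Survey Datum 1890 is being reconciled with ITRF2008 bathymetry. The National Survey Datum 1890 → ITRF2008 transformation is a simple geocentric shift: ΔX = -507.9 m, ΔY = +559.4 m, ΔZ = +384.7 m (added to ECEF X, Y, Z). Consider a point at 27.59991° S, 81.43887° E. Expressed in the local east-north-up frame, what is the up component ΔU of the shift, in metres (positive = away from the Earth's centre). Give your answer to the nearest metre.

ΔU = 245 m

The local up (radial) axis is (cos φ cos λ, cos φ sin λ, sin φ), giving ΔU = -67.004 + 490.219 − 178.229 = 244.99 m.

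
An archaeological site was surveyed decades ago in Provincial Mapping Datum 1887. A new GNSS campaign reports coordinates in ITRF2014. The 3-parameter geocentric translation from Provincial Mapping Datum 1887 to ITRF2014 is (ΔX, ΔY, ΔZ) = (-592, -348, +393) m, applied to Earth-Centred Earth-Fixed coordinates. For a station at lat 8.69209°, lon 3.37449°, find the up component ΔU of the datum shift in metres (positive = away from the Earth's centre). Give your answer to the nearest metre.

The local up (radial) axis is (cos φ cos λ, cos φ sin λ, sin φ), giving ΔU = -584.186 − 20.249 + 59.392 = -545.04 m.

ΔU = -545 m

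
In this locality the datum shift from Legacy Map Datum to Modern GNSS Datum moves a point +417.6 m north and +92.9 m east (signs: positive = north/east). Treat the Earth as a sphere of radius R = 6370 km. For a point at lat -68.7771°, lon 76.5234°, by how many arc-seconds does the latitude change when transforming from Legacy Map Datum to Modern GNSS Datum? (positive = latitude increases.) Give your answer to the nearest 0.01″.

Δφ = 13.52″

On a sphere of radius R, 1 rad of latitude = R, so Δφ = ΔN / R = 417.6 / 6370000 = 6.5557e-05 rad = 13.522″.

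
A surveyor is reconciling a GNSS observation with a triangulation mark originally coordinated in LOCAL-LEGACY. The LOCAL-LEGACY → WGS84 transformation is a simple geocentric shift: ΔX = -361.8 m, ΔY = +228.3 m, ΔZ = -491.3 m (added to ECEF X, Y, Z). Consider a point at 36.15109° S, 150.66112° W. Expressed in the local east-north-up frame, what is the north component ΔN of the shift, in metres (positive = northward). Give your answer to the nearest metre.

At φ = -36.15109°, λ = -150.66112°: sin φ = -0.589917, cos φ = 0.807464, sin λ = -0.489974, cos λ = -0.871737.
ΔN = −sin φ cos λ·ΔX − sin φ sin λ·ΔY + cos φ·ΔZ = −(-0.589917)(-0.871737)(-361.8) − (-0.589917)(-0.489974)(228.3) + (0.807464)(-491.3) = -276.64 m.

ΔN = -277 m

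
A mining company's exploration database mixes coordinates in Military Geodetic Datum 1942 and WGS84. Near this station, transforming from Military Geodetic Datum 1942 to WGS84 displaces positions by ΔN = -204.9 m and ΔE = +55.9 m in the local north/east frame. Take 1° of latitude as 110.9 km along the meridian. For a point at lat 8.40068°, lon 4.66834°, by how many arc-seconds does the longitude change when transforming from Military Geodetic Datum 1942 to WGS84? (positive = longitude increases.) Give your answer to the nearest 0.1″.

At latitude 8.40068°, cos φ = 0.989271.
1° of longitude at this latitude = 110.9 × cos φ = 109.71 km, so Δλ = 55.9 / 109710.1 = 0.0005095° = 1.834″.

Δλ = 1.8″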